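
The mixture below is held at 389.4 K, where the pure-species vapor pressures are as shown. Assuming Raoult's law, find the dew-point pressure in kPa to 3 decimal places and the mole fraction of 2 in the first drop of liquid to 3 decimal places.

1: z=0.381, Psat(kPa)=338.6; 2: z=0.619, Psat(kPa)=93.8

At the dew point ψ → 1, so Σzᵢ/Kᵢ = 1 with Kᵢ = Pᵢˢᵃᵗ/P ⇒ 1/P = Σzᵢ/Pᵢˢᵃᵗ.
1/P = 0.381/338.6 + 0.619/93.8 = 0.007724 ⇒ P = 129.460 kPa
xᵢ = zᵢP/Pᵢˢᵃᵗ ⇒ x_2 = 0.619·129.460/93.8 = 0.854

Pdew = 129.460 kPa, x_2 = 0.854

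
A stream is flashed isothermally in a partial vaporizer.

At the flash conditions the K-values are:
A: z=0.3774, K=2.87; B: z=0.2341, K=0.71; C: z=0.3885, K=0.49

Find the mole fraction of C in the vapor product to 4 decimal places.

y_C = 0.2618

Newton iteration, ψ⁰ = 0.5:
  ψ = 0.5000: g = 0.01937, g' = -0.5615 → ψ = 0.5345
  ψ = 0.5345: g = 0.00023, g' = -0.5486 → ψ = 0.5349
Converged at ψ = 0.5349.
Compositions from xᵢ = zᵢ/(1+ψ(Kᵢ−1)), yᵢ = Kᵢxᵢ:
  A: x = 0.1887, y = 0.5415
  B: x = 0.2771, y = 0.1967
  C: x = 0.5342, y = 0.2618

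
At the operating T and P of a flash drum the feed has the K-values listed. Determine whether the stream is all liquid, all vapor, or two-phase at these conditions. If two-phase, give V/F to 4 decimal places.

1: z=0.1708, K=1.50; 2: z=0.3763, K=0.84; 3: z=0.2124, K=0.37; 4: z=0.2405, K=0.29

ΣzᵢKᵢ = 0.7206; Σzᵢ/Kᵢ = 1.9652.
Since ΣzᵢKᵢ < 1 the mixture is below its bubble point — single liquid phase.

all liquid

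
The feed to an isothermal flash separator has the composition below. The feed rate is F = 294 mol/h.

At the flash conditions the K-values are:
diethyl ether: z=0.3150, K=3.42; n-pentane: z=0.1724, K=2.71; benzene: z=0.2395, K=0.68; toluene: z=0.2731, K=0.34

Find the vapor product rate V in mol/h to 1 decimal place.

V = 199.7 mol/h

Material balance + equilibrium reduce to Σ zᵢ(Kᵢ−1)/(1+ψ(Kᵢ−1)) = 0.
Feasibility: ΣzᵢKᵢ = 1.8002, Σzᵢ/Kᵢ = 1.3112 — both > 1, two phases present.
Iterate (Newton) starting at ψ = 0.5:
  ψ = 0.5000: g = 0.14359, g' = -0.8240 → ψ = 0.6743
  ψ = 0.6743: g = 0.00408, g' = -0.8012 → ψ = 0.6794
Converged at ψ = 0.6794.
Then V = ψ·F = 0.6794·294 = 199.7 mol/h and L = F − V = 94.3 mol/h.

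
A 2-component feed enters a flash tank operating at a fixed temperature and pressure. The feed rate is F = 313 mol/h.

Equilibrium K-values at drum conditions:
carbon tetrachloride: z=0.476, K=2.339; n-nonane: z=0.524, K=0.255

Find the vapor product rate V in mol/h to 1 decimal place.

Let β = V/F and solve Σ zᵢ(Kᵢ−1)/(1+β(Kᵢ−1)) = 0.
g(0) = ΣzᵢKᵢ − 1 = 0.247 and g(1) = 1 − Σzᵢ/Kᵢ = -1.258, so a root lies in (0, 1).
Binary case is linear: z₁(K₁−1)(1+β(K₂−1)) + z₂(K₂−1)(1+β(K₁−1)) = 0
⇒ β = [z₁(K₁−1)+z₂(K₂−1)] / [−(K₁−1)(K₂−1)] = 0.2470/0.9976 = 0.248
Then V = β·F = 0.2476·313 = 77.5 mol/h and L = F − V = 235.5 mol/h.

V = 77.5 mol/h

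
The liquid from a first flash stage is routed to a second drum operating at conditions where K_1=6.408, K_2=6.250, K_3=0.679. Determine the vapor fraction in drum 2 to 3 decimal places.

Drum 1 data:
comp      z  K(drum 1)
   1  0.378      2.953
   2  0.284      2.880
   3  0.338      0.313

V/F (drum 2) = 0.683

Drum 1:
Let ψ₁ = V/F and solve Σ zᵢ(Kᵢ−1)/(1+ψ₁(Kᵢ−1)) = 0.
Check two-phase: ΣzᵢKᵢ = 2.040 > 1 and Σzᵢ/Kᵢ = 1.306 > 1, so g(0) = 1.040 > 0 and g(1) = -0.306 < 0.
Newton iteration, ψ₁⁰ = 0.51:
  ψ₁ = 0.510: g = 0.2850, g' = -1.001 → ψ₁ = 0.795
  ψ₁ = 0.795: g = -0.0079, g' = -1.156 → ψ₁ = 0.788
Converged at ψ₁ = 0.788.
Drum-1 compositions:
  1: x = 0.149, y = 0.440
  2: x = 0.114, y = 0.330
  3: x = 0.737, y = 0.231
Drum-2 feed = drum-1 liquid: z₂ = (0.1489, 0.1145, 0.7366).
Drum 2:
Material balance + equilibrium reduce to Σ zᵢ(Kᵢ−1)/(1+ψ₂(Kᵢ−1)) = 0.
Feasibility: ΣzᵢKᵢ = 2.170, Σzᵢ/Kᵢ = 1.126 — both > 1, two phases present.
Newton iteration, ψ₂⁰ = 0.64:
  ψ₂ = 0.640: g = 0.0208, g' = -0.505 → ψ₂ = 0.681
  ψ₂ = 0.681: g = 0.0007, g' = -0.474 → ψ₂ = 0.683
Converged at ψ₂ = 0.683.
  1: x = 0.032, y = 0.203
  2: x = 0.025, y = 0.156
  3: x = 0.943, y = 0.640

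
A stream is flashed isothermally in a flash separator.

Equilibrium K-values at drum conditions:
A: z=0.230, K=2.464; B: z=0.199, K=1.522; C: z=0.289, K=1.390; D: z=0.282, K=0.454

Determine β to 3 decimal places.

Let β = V/F and solve Σ zᵢ(Kᵢ−1)/(1+β(Kᵢ−1)) = 0.
Feasibility: ΣzᵢKᵢ = 1.399, Σzᵢ/Kᵢ = 1.053 — both > 1, two phases present.
Newton–Raphson from β = 0.5:
  β = 0.500: g = 0.1593, g' = -0.388 → β = 0.910
  β = 0.910: g = -0.0082, g' = -0.472 → β = 0.893
Converged at β = 0.893.

β = 0.893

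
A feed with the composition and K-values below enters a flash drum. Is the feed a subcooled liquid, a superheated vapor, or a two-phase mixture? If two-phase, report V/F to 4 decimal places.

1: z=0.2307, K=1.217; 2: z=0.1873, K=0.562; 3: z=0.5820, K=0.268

subcooled liquid

ΣzᵢKᵢ = 0.5420; Σzᵢ/Kᵢ = 2.6945.
Since ΣzᵢKᵢ < 1 the mixture is below its bubble point — single liquid phase.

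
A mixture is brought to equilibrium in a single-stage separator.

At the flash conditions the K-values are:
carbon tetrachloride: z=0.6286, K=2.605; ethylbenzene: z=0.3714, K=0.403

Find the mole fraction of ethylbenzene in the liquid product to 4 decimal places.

Binary case is linear: z₁(K₁−1)(1+β(K₂−1)) + z₂(K₂−1)(1+β(K₁−1)) = 0
⇒ β = [z₁(K₁−1)+z₂(K₂−1)] / [−(K₁−1)(K₂−1)] = 0.78718/0.95818 = 0.8215
Compositions from xᵢ = zᵢ/(1+β(Kᵢ−1)), yᵢ = Kᵢxᵢ:
  carbon tetrachloride: x = 0.2711, y = 0.7063
  ethylbenzene: x = 0.7289, y = 0.2937

x_ethylbenzene = 0.7289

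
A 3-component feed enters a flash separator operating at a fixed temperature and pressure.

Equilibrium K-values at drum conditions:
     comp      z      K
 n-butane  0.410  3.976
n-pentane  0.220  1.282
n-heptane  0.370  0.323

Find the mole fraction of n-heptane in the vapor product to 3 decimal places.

y_n-heptane = 0.219

Iterate (Newton) starting at ψ = 0.37:
  ψ = 0.370: g = 0.3027, g' = -1.139 → ψ = 0.636
  ψ = 0.636: g = 0.0347, g' = -0.969 → ψ = 0.672
  ψ = 0.672: g = -0.0003, g' = -0.986 → ψ = 0.671
Converged at ψ = 0.671.
Compositions from xᵢ = zᵢ/(1+ψ(Kᵢ−1)), yᵢ = Kᵢxᵢ:
  n-butane: x = 0.137, y = 0.544
  n-pentane: x = 0.185, y = 0.237
  n-heptane: x = 0.678, y = 0.219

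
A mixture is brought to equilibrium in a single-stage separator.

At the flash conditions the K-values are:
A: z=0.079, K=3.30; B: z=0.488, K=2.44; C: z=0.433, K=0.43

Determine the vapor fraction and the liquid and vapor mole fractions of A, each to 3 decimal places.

Newton–Raphson from ψ = 0.43:
  ψ = 0.430: g = 0.1984, g' = -0.738 → ψ = 0.699
  ψ = 0.699: g = 0.0098, g' = -0.701 → ψ = 0.713
Converged at ψ = 0.713.
Compositions from xᵢ = zᵢ/(1+ψ(Kᵢ−1)), yᵢ = Kᵢxᵢ:
  A: x = 0.030, y = 0.099
  B: x = 0.241, y = 0.588
  C: x = 0.729, y = 0.314

ψ = 0.713, x_A = 0.030, y_A = 0.099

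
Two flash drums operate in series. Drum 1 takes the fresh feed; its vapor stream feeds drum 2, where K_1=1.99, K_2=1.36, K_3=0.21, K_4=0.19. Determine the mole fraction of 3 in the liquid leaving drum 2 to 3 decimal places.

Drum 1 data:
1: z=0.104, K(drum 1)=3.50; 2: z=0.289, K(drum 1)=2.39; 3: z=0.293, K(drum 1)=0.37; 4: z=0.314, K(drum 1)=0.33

Drum 1:
Let ψ₁ = V/F and solve Σ zᵢ(Kᵢ−1)/(1+ψ₁(Kᵢ−1)) = 0.
g(0) = ΣzᵢKᵢ − 1 = 0.267 and g(1) = 1 − Σzᵢ/Kᵢ = -0.894, so a root lies in (0, 1).
Iterate (Newton) starting at ψ₁ = 0.31:
  ψ₁ = 0.310: g = -0.0677, g' = -0.883 → ψ₁ = 0.233
  ψ₁ = 0.233: g = 0.0018, g' = -0.936 → ψ₁ = 0.235
Converged at ψ₁ = 0.235.
Drum-1 compositions:
  1: x = 0.065, y = 0.229
  2: x = 0.218, y = 0.521
  3: x = 0.344, y = 0.127
  4: x = 0.373, y = 0.123
Drum-2 feed = drum-1 vapor: z₂ = (0.2292, 0.5205, 0.1273, 0.1230).
Drum 2:
Let ψ₂ = V/F and solve Σ zᵢ(Kᵢ−1)/(1+ψ₂(Kᵢ−1)) = 0.
Feasibility: ΣzᵢKᵢ = 1.214, Σzᵢ/Kᵢ = 1.751 — both > 1, two phases present.
Newton–Raphson from ψ₂ = 0.38:
  ψ₂ = 0.380: g = 0.0421, g' = -0.501 → ψ₂ = 0.464
  ψ₂ = 0.464: g = -0.0023, g' = -0.560 → ψ₂ = 0.460
Converged at ψ₂ = 0.460.
  1: x = 0.158, y = 0.313
  2: x = 0.447, y = 0.607
  3: x = 0.200, y = 0.042
  4: x = 0.196, y = 0.037

x_3 (drum 2) = 0.200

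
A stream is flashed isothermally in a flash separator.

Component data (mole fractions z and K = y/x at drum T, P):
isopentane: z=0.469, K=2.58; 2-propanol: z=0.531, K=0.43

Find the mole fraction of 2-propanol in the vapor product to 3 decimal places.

y_2-propanol = 0.316

Let β = V/F and solve Σ zᵢ(Kᵢ−1)/(1+β(Kᵢ−1)) = 0.
Feasibility: ΣzᵢKᵢ = 1.438, Σzᵢ/Kᵢ = 1.417 — both > 1, two phases present.
Newton iteration, β⁰ = 0.5:
  β = 0.500: g = -0.0093, g' = -0.703 → β = 0.487
Converged at β = 0.487.
Compositions from xᵢ = zᵢ/(1+β(Kᵢ−1)), yᵢ = Kᵢxᵢ:
  isopentane: x = 0.265, y = 0.684
  2-propanol: x = 0.735, y = 0.316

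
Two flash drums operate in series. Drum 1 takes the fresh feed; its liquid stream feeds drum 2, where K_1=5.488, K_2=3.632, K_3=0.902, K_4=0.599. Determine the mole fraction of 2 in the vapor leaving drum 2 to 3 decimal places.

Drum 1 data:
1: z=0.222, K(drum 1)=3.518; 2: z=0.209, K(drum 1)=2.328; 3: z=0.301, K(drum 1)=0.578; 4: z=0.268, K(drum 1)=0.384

y_2 (drum 2) = 0.177

Drum 1:
Newton–Raphson from ψ₁ = 0.5:
  ψ₁ = 0.500: g = 0.0147, g' = -0.707 → ψ₁ = 0.521
Converged at ψ₁ = 0.521.
Drum-1 compositions:
  1: x = 0.096, y = 0.338
  2: x = 0.124, y = 0.288
  3: x = 0.386, y = 0.223
  4: x = 0.395, y = 0.152
Drum-2 feed = drum-1 liquid: z₂ = (0.0960, 0.1235, 0.3858, 0.3946).
Drum 2:
Newton–Raphson from ψ₂ = 0.5:
  ψ₂ = 0.500: g = 0.0356, g' = -0.447 → ψ₂ = 0.580
  ψ₂ = 0.580: g = 0.0022, g' = -0.395 → ψ₂ = 0.585
Converged at ψ₂ = 0.585.
  1: x = 0.026, y = 0.145
  2: x = 0.049, y = 0.177
  3: x = 0.409, y = 0.369
  4: x = 0.516, y = 0.309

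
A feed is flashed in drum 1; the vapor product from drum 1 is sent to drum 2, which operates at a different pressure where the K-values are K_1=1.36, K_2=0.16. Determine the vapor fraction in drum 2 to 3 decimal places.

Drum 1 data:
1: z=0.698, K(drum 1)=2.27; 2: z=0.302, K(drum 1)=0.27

Drum 1:
Material balance + equilibrium reduce to Σ zᵢ(Kᵢ−1)/(1+ψ₁(Kᵢ−1)) = 0.
Check two-phase: ΣzᵢKᵢ = 1.666 > 1 and Σzᵢ/Kᵢ = 1.426 > 1, so g(0) = 0.666 > 0 and g(1) = -0.426 < 0.
Newton iteration, ψ₁⁰ = 0.5:
  ψ₁ = 0.500: g = 0.1950, g' = -0.820 → ψ₁ = 0.738
  ψ₁ = 0.738: g = -0.0201, g' = -1.056 → ψ₁ = 0.719
  ψ₁ = 0.719: g = -0.0003, g' = -1.020 → ψ₁ = 0.718
Converged at ψ₁ = 0.718.
Drum-1 compositions:
  1: x = 0.365, y = 0.829
  2: x = 0.635, y = 0.171
Drum-2 feed = drum-1 vapor: z₂ = (0.8286, 0.1714).
Drum 2:
Let ψ₂ = V/F and solve Σ zᵢ(Kᵢ−1)/(1+ψ₂(Kᵢ−1)) = 0.
Feasibility: ΣzᵢKᵢ = 1.154, Σzᵢ/Kᵢ = 1.681 — both > 1, two phases present.
Iterate (Newton) starting at ψ₂ = 0.62:
  ψ₂ = 0.620: g = -0.0567, g' = -0.599 → ψ₂ = 0.525
  ψ₂ = 0.525: g = -0.0069, g' = -0.463 → ψ₂ = 0.510
Converged at ψ₂ = 0.510.
  1: x = 0.700, y = 0.952
  2: x = 0.300, y = 0.048

V/F (drum 2) = 0.510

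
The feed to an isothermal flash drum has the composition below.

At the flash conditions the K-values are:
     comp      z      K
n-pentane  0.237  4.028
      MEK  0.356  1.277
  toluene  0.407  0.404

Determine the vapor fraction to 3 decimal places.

ψ = 0.541

Let ψ = V/F and solve Σ zᵢ(Kᵢ−1)/(1+ψ(Kᵢ−1)) = 0.
Feasibility: ΣzᵢKᵢ = 1.574, Σzᵢ/Kᵢ = 1.345 — both > 1, two phases present.
Iterate (Newton) starting at ψ = 0.53:
  ψ = 0.530: g = 0.0069, g' = -0.650 → ψ = 0.541
Converged at ψ = 0.541.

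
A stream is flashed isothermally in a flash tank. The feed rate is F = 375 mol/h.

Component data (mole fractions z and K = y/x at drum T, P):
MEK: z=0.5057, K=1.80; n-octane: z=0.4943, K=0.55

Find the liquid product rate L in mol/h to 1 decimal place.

L = 185.3 mol/h

Let β = V/F and solve Σ zᵢ(Kᵢ−1)/(1+β(Kᵢ−1)) = 0.
Check two-phase: ΣzᵢKᵢ = 1.1821 > 1 and Σzᵢ/Kᵢ = 1.1797 > 1, so g(0) = 0.1821 > 0 and g(1) = -0.1797 < 0.
Newton–Raphson from β = 0.5:
  β = 0.5000: g = 0.00196, g' = -0.3318 → β = 0.5059
Converged at β = 0.5059.
Then V = β·F = 0.5059·375 = 189.7 mol/h and L = F − V = 185.3 mol/h.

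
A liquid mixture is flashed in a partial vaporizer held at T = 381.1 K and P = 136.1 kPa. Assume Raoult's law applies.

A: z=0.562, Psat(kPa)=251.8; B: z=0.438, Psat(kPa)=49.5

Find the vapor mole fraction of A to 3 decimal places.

y_A = 0.792

Raoult's law: Kᵢ = Pᵢˢᵃᵗ/P = Pᵢˢᵃᵗ/136.1.
  K_A = 251.8/136.1 = 1.85011, K_B = 49.5/136.1 = 0.36370
Rachford–Rice: g(ψ) = Σ zᵢ(Kᵢ−1)/(1+ψ(Kᵢ−1)) = 0.
Check two-phase: ΣzᵢKᵢ = 1.199 > 1 and Σzᵢ/Kᵢ = 1.508 > 1, so g(0) = 0.199 > 0 and g(1) = -0.508 < 0.
Binary case is linear: z₁(K₁−1)(1+ψ(K₂−1)) + z₂(K₂−1)(1+ψ(K₁−1)) = 0
⇒ ψ = [z₁(K₁−1)+z₂(K₂−1)] / [−(K₁−1)(K₂−1)] = 0.1991/0.5409 = 0.368
Compositions from xᵢ = zᵢ/(1+ψ(Kᵢ−1)), yᵢ = Kᵢxᵢ:
  A: x = 0.428, y = 0.792
  B: x = 0.572, y = 0.208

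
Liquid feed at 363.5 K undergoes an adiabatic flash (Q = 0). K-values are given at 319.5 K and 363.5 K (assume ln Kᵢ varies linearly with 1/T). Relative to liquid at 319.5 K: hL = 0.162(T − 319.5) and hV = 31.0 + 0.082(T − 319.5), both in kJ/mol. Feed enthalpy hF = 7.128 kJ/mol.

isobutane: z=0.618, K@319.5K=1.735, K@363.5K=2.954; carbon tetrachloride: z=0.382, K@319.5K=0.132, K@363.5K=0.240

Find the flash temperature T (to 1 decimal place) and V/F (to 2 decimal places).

T = 321.2 K, V/F = 0.22

Adiabatic flash: solve Rachford–Rice at each trial T, then check hF = ψ·hV(T) + (1−ψ)·hL(T).
  T = 319.5 K: K = (1.735, 0.132), RR gives ψ = 0.192, H_out = 5.960 kJ/mol
  T = 363.5 K: K = (2.954, 0.240), RR gives ψ = 0.618, H_out = 24.101 kJ/mol
  T = 341.5 K: K = (2.303, 0.181), RR gives ψ = 0.462, H_out = 17.068 kJ/mol
  T = 330.5 K: K = (2.008, 0.156), RR gives ψ = 0.353, H_out = 12.416 kJ/mol
  T = 325.0 K: K = (1.869, 0.144), RR gives ψ = 0.282, H_out = 9.508 kJ/mol
  T = 322.2 K: K = (1.800, 0.138), RR gives ψ = 0.239, H_out = 7.799 kJ/mol
  T = 320.9 K: K = (1.769, 0.135), RR gives ψ = 0.217, H_out = 6.940 kJ/mol
Linear interpolation between T = 320.9 (H_out = 6.940) and T = 322.2 (H_out = 7.799) on hF = 7.128 gives T ≈ 321.2 K, at which ψ = 0.22.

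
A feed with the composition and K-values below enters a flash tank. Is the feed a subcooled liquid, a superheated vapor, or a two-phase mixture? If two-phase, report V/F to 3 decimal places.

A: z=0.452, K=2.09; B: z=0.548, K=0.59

ΣzᵢKᵢ = 1.268; Σzᵢ/Kᵢ = 1.145.
Both exceed 1, so a two-phase solution exists.
Let ψ = V/F and solve Σ zᵢ(Kᵢ−1)/(1+ψ(Kᵢ−1)) = 0.
Newton–Raphson from ψ = 0.5:
  ψ = 0.500: g = 0.0363, g' = -0.371 → ψ = 0.598
  ψ = 0.598: g = 0.0007, g' = -0.359 → ψ = 0.600
Converged at ψ = 0.600.

two-phase, V/F = 0.600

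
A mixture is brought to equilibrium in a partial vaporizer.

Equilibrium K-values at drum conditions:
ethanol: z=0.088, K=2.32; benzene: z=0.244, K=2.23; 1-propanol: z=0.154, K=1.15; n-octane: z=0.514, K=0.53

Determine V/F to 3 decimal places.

Material balance + equilibrium reduce to Σ zᵢ(Kᵢ−1)/(1+V/F(Kᵢ−1)) = 0.
Feasibility: ΣzᵢKᵢ = 1.198, Σzᵢ/Kᵢ = 1.251 — both > 1, two phases present.
Newton–Raphson from V/F = 0.61:
  V/F = 0.610: g = -0.0817, g' = -0.394 → V/F = 0.402
  V/F = 0.402: g = 0.0005, g' = -0.406 → V/F = 0.404
Converged at V/F = 0.404.

V/F = 0.404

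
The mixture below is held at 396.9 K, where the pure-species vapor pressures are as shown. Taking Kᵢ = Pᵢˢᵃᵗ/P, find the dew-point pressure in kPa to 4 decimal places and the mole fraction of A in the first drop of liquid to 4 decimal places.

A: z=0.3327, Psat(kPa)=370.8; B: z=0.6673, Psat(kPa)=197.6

Pdew = 233.9579 kPa, x_A = 0.2099

At the dew point ψ → 1, so Σzᵢ/Kᵢ = 1 with Kᵢ = Pᵢˢᵃᵗ/P ⇒ 1/P = Σzᵢ/Pᵢˢᵃᵗ.
1/P = 0.3327/370.8 + 0.6673/197.6 = 0.0042743 ⇒ P = 233.9579 kPa
xᵢ = zᵢP/Pᵢˢᵃᵗ ⇒ x_A = 0.3327·233.9579/370.8 = 0.2099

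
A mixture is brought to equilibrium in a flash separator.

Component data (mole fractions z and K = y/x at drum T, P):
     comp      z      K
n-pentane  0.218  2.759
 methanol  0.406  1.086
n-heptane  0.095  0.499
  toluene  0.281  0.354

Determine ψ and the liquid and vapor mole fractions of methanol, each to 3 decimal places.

ψ = 0.308, x_methanol = 0.396, y_methanol = 0.430

Material balance + equilibrium reduce to Σ zᵢ(Kᵢ−1)/(1+ψ(Kᵢ−1)) = 0.
Check two-phase: ΣzᵢKᵢ = 1.189 > 1 and Σzᵢ/Kᵢ = 1.437 > 1, so g(0) = 0.189 > 0 and g(1) = -0.437 < 0.
Iterate (Newton) starting at ψ = 0.69:
  ψ = 0.690: g = -0.1941, g' = -0.578 → ψ = 0.354
  ψ = 0.354: g = -0.0230, g' = -0.491 → ψ = 0.307
  ψ = 0.307: g = 0.0002, g' = -0.503 → ψ = 0.308
Converged at ψ = 0.308.
Compositions from xᵢ = zᵢ/(1+ψ(Kᵢ−1)), yᵢ = Kᵢxᵢ:
  n-pentane: x = 0.141, y = 0.390
  methanol: x = 0.396, y = 0.430
  n-heptane: x = 0.112, y = 0.056
  toluene: x = 0.351, y = 0.124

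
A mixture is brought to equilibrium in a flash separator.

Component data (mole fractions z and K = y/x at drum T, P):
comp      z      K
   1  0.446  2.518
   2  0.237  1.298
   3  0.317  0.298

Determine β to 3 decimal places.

β = 0.638

Material balance + equilibrium reduce to Σ zᵢ(Kᵢ−1)/(1+β(Kᵢ−1)) = 0.
g(0) = ΣzᵢKᵢ − 1 = 0.525 and g(1) = 1 − Σzᵢ/Kᵢ = -0.423, so a root lies in (0, 1).
Iterate (Newton) starting at β = 0.58:
  β = 0.580: g = 0.0449, g' = -0.750 → β = 0.640
  β = 0.640: g = -0.0012, g' = -0.794 → β = 0.638
Converged at β = 0.638.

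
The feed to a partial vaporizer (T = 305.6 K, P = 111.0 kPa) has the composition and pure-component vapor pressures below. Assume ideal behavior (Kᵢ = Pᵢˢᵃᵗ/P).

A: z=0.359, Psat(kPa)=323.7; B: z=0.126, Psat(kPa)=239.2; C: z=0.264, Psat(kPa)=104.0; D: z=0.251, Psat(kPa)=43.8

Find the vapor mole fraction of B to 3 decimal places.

Raoult's law: Kᵢ = Pᵢˢᵃᵗ/P = Pᵢˢᵃᵗ/111.0.
  K_A = 323.7/111.0 = 2.91622, K_B = 239.2/111.0 = 2.15495, K_C = 104.0/111.0 = 0.93694, K_D = 43.8/111.0 = 0.39459
Rachford–Rice: g(β) = Σ zᵢ(Kᵢ−1)/(1+β(Kᵢ−1)) = 0.
g(0) = ΣzᵢKᵢ − 1 = 0.665 and g(1) = 1 − Σzᵢ/Kᵢ = -0.099, so a root lies in (0, 1).
Iterate (Newton) starting at β = 0.53:
  β = 0.530: g = 0.1906, g' = -0.590 → β = 0.853
  β = 0.853: g = 0.0025, g' = -0.627 → β = 0.857
Converged at β = 0.857.
Compositions from xᵢ = zᵢ/(1+β(Kᵢ−1)), yᵢ = Kᵢxᵢ:
  A: x = 0.136, y = 0.396
  B: x = 0.063, y = 0.136
  C: x = 0.279, y = 0.261
  D: x = 0.522, y = 0.206

y_B = 0.136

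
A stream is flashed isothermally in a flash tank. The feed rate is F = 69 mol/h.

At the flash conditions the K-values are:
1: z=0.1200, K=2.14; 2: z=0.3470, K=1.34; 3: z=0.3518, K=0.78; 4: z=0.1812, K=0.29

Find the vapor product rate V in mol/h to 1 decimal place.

Rachford–Rice: g(V/F) = Σ zᵢ(Kᵢ−1)/(1+V/F(Kᵢ−1)) = 0.
Check two-phase: ΣzᵢKᵢ = 1.0487 > 1 and Σzᵢ/Kᵢ = 1.3909 > 1, so g(0) = 0.0487 > 0 and g(1) = -0.3909 < 0.
Newton–Raphson from V/F = 0.5:
  V/F = 0.5000: g = -0.09845, g' = -0.3336 → V/F = 0.2049
  V/F = 0.2049: g = -0.01041, g' = -0.2813 → V/F = 0.1679
Converged at V/F = 0.1679.
Then V = V/F·F = 0.1679·69 = 11.6 mol/h and L = F − V = 57.4 mol/h.

V = 11.6 mol/h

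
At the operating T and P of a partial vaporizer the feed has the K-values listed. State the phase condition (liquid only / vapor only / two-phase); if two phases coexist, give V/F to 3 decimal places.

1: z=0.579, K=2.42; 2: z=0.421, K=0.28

ΣzᵢKᵢ = 1.519; Σzᵢ/Kᵢ = 1.743.
Both exceed 1, so a two-phase solution exists.
Rachford–Rice: g(ψ) = Σ zᵢ(Kᵢ−1)/(1+ψ(Kᵢ−1)) = 0.
Newton–Raphson from ψ = 0.38:
  ψ = 0.380: g = 0.1167, g' = -0.906 → ψ = 0.509
  ψ = 0.509: g = -0.0011, g' = -0.937 → ψ = 0.508
Converged at ψ = 0.508.

two-phase, V/F = 0.508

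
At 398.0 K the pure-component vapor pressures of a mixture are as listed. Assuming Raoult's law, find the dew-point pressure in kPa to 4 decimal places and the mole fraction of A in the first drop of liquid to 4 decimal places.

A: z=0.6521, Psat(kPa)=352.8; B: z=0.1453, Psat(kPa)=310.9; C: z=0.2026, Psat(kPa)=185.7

Pdew = 293.5378 kPa, x_A = 0.5426

At the dew point ψ → 1, so Σzᵢ/Kᵢ = 1 with Kᵢ = Pᵢˢᵃᵗ/P ⇒ 1/P = Σzᵢ/Pᵢˢᵃᵗ.
1/P = 0.6521/352.8 + 0.1453/310.9 + 0.2026/185.7 = 0.0034067 ⇒ P = 293.5378 kPa
xᵢ = zᵢP/Pᵢˢᵃᵗ ⇒ x_A = 0.6521·293.5378/352.8 = 0.5426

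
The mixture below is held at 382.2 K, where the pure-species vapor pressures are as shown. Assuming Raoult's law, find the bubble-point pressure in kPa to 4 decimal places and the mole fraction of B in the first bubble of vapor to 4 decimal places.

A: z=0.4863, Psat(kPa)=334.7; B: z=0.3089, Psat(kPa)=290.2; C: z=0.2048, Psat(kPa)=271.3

At the bubble point ψ → 0, so ΣzᵢKᵢ = 1 with Kᵢ = Pᵢˢᵃᵗ/P ⇒ P = ΣzᵢPᵢˢᵃᵗ.
P = 0.4863·334.7 + 0.3089·290.2 + 0.2048·271.3 = 307.9696 kPa
yᵢ = zᵢPᵢˢᵃᵗ/P ⇒ y_B = 0.3089·290.2/307.9696 = 0.2911

Pbub = 307.9696 kPa, y_B = 0.2911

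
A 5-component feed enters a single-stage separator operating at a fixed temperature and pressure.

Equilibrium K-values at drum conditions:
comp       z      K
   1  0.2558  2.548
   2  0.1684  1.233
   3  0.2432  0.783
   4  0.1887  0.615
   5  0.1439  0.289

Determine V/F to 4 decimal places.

Newton–Raphson from V/F = 0.5:
  V/F = 0.5000: g = -0.04956, g' = -0.4345 → V/F = 0.3860
  V/F = 0.3860: g = -0.00005, g' = -0.4383 → V/F = 0.3858
Converged at V/F = 0.3858.

V/F = 0.3858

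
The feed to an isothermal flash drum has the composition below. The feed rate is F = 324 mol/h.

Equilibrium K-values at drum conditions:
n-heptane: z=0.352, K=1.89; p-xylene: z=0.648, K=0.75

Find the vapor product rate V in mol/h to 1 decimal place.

Newton iteration, β⁰ = 0.5:
  β = 0.500: g = 0.0317, g' = -0.186 → β = 0.670
  β = 0.670: g = 0.0017, g' = -0.168 → β = 0.680
Converged at β = 0.680.
Then V = β·F = 0.6799·324 = 220.3 mol/h and L = F − V = 103.7 mol/h.

V = 220.3 mol/h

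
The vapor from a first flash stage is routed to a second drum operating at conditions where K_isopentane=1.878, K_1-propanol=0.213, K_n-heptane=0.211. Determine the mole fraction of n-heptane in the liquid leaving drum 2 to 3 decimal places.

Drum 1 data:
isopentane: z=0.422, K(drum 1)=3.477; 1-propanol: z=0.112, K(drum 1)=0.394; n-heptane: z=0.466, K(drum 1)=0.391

x_n-heptane (drum 2) = 0.424

Drum 1:
Let ψ₁ = V/F and solve Σ zᵢ(Kᵢ−1)/(1+ψ₁(Kᵢ−1)) = 0.
g(0) = ΣzᵢKᵢ − 1 = 0.694 and g(1) = 1 − Σzᵢ/Kᵢ = -0.597, so a root lies in (0, 1).
Newton–Raphson from ψ₁ = 0.62:
  ψ₁ = 0.620: g = -0.1524, g' = -0.954 → ψ₁ = 0.460
Converged at ψ₁ = 0.460.
Drum-1 compositions:
  isopentane: x = 0.197, y = 0.686
  1-propanol: x = 0.155, y = 0.061
  n-heptane: x = 0.647, y = 0.253
Drum-2 feed = drum-1 vapor: z₂ = (0.6856, 0.0612, 0.2532).
Drum 2:
Iterate (Newton) starting at ψ₂ = 0.5:
  ψ₂ = 0.500: g = 0.0090, g' = -0.788 → ψ₂ = 0.511
Converged at ψ₂ = 0.511.
  isopentane: x = 0.473, y = 0.889
  1-propanol: x = 0.102, y = 0.022
  n-heptane: x = 0.424, y = 0.090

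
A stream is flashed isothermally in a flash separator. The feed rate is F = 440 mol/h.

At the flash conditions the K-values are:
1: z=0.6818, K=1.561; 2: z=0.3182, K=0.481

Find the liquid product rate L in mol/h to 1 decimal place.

Rachford–Rice: g(ψ) = Σ zᵢ(Kᵢ−1)/(1+ψ(Kᵢ−1)) = 0.
Check two-phase: ΣzᵢKᵢ = 1.2173 > 1 and Σzᵢ/Kᵢ = 1.0983 > 1, so g(0) = 0.2173 > 0 and g(1) = -0.0983 < 0.
Iterate (Newton) starting at ψ = 0.39:
  ψ = 0.3900: g = 0.10677, g' = -0.2792 → ψ = 0.7724
  ψ = 0.7724: g = -0.00880, g' = -0.3432 → ψ = 0.7468
  ψ = 0.7468: g = -0.00011, g' = -0.3351 → ψ = 0.7465
Converged at ψ = 0.7465.
Then V = ψ·F = 0.7465·440 = 328.5 mol/h and L = F − V = 111.5 mol/h.

L = 111.5 mol/h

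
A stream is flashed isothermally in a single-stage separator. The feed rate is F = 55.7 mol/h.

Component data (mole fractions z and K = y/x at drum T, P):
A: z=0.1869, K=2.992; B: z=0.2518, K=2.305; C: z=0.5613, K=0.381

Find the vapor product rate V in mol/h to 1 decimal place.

Newton–Raphson from V/F = 0.5:
  V/F = 0.5000: g = -0.11780, g' = -0.7943 → V/F = 0.3517
Converged at V/F = 0.3517.
Then V = V/F·F = 0.3517·55.7 = 19.6 mol/h and L = F − V = 36.1 mol/h.

V = 19.6 mol/h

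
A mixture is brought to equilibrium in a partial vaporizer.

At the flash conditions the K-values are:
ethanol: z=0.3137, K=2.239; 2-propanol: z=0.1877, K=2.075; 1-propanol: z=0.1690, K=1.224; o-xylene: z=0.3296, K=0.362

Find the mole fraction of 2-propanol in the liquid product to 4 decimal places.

Material balance + equilibrium reduce to Σ zᵢ(Kᵢ−1)/(1+ψ(Kᵢ−1)) = 0.
Feasibility: ΣzᵢKᵢ = 1.4180, Σzᵢ/Kᵢ = 1.2791 — both > 1, two phases present.
Newton–Raphson from ψ = 0.5:
  ψ = 0.5000: g = 0.09649, g' = -0.5715 → ψ = 0.6688
  ψ = 0.6688: g = -0.00396, g' = -0.6320 → ψ = 0.6626
  ψ = 0.6626: g = -0.00001, g' = -0.6282 → ψ = 0.6625
Converged at ψ = 0.6625.
Compositions from xᵢ = zᵢ/(1+ψ(Kᵢ−1)), yᵢ = Kᵢxᵢ:
  ethanol: x = 0.1723, y = 0.3857
  2-propanol: x = 0.1096, y = 0.2275
  1-propanol: x = 0.1472, y = 0.1801
  o-xylene: x = 0.5709, y = 0.2067

x_2-propanol = 0.1096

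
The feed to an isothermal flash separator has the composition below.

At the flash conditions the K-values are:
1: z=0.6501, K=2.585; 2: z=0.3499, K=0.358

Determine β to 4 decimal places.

Material balance + equilibrium reduce to Σ zᵢ(Kᵢ−1)/(1+β(Kᵢ−1)) = 0.
g(0) = ΣzᵢKᵢ − 1 = 0.8058 and g(1) = 1 − Σzᵢ/Kᵢ = -0.2289, so a root lies in (0, 1).
Iterate (Newton) starting at β = 0.5:
  β = 0.5000: g = 0.24401, g' = -0.8211 → β = 0.7972
  β = 0.7972: g = -0.00489, g' = -0.9238 → β = 0.7919
Converged at β = 0.7919.

β = 0.7919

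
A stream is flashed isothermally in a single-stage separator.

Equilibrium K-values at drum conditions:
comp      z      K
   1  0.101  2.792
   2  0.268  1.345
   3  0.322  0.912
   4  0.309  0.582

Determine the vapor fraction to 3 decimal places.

ψ = 0.410

Let ψ = V/F and solve Σ zᵢ(Kᵢ−1)/(1+ψ(Kᵢ−1)) = 0.
Check two-phase: ΣzᵢKᵢ = 1.116 > 1 and Σzᵢ/Kᵢ = 1.119 > 1, so g(0) = 0.116 > 0 and g(1) = -0.119 < 0.
Newton–Raphson from ψ = 0.5:
  ψ = 0.500: g = -0.0186, g' = -0.202 → ψ = 0.408
  ψ = 0.408: g = 0.0005, g' = -0.214 → ψ = 0.410
Converged at ψ = 0.410.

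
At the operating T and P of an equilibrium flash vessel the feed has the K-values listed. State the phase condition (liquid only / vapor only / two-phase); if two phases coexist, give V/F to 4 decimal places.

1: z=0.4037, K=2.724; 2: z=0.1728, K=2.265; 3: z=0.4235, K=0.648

vapor only

ΣzᵢKᵢ = 1.7655; Σzᵢ/Kᵢ = 0.8780.
Since Σzᵢ/Kᵢ < 1 the mixture is above its dew point — single vapor phase.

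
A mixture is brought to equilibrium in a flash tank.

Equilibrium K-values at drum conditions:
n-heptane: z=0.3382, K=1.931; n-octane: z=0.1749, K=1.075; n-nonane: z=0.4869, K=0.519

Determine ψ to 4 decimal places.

Material balance + equilibrium reduce to Σ zᵢ(Kᵢ−1)/(1+ψ(Kᵢ−1)) = 0.
Feasibility: ΣzᵢKᵢ = 1.0938, Σzᵢ/Kᵢ = 1.2760 — both > 1, two phases present.
Newton–Raphson from ψ = 0.61:
  ψ = 0.6100: g = -0.11809, g' = -0.3458 → ψ = 0.2685
  ψ = 0.2685: g = -0.00417, g' = -0.3371 → ψ = 0.2561
Converged at ψ = 0.2561.

ψ = 0.2561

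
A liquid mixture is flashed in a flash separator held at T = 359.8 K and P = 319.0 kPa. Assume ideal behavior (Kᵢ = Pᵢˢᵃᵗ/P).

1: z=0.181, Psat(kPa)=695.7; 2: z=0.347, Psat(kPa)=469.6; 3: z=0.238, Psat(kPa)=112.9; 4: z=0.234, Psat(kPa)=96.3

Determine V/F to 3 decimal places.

V/F = 0.115

Raoult's law: Kᵢ = Pᵢˢᵃᵗ/P = Pᵢˢᵃᵗ/319.0.
  K_1 = 695.7/319.0 = 2.18088, K_2 = 469.6/319.0 = 1.47210, K_3 = 112.9/319.0 = 0.35392, K_4 = 96.3/319.0 = 0.30188
Material balance + equilibrium reduce to Σ zᵢ(Kᵢ−1)/(1+V/F(Kᵢ−1)) = 0.
Check two-phase: ΣzᵢKᵢ = 1.060 > 1 and Σzᵢ/Kᵢ = 1.766 > 1, so g(0) = 0.060 > 0 and g(1) = -0.766 < 0.
Newton–Raphson from V/F = 0.55:
  V/F = 0.550: g = -0.2441, g' = -0.681 → V/F = 0.192
  V/F = 0.192: g = -0.0396, g' = -0.514 → V/F = 0.115
Converged at V/F = 0.115.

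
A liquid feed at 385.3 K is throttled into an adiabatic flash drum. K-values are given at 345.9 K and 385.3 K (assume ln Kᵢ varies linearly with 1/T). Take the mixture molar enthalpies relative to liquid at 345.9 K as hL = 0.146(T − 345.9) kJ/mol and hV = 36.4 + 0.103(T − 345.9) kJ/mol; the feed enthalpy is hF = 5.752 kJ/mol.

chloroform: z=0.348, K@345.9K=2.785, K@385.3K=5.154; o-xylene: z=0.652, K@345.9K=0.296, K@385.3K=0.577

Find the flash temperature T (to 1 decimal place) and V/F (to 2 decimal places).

T = 347.6 K, V/F = 0.15

Adiabatic flash: solve Rachford–Rice at each trial T, then check hF = ψ·hV(T) + (1−ψ)·hL(T).
  T = 345.9 K: K = (2.785, 0.296), RR gives ψ = 0.129, H_out = 4.697 kJ/mol
  T = 385.3 K: K = (5.154, 0.577), RR gives ψ = 0.666, H_out = 28.857 kJ/mol
  T = 365.6 K: K = (3.852, 0.421), RR gives ψ = 0.372, H_out = 16.108 kJ/mol
  T = 355.8 K: K = (3.293, 0.355), RR gives ψ = 0.255, H_out = 10.623 kJ/mol
  T = 350.9 K: K = (3.034, 0.325), RR gives ψ = 0.195, H_out = 7.785 kJ/mol
  T = 348.4 K: K = (2.908, 0.310), RR gives ψ = 0.163, H_out = 6.272 kJ/mol
  T = 347.1 K: K = (2.844, 0.303), RR gives ψ = 0.145, H_out = 5.462 kJ/mol
Linear interpolation between T = 347.1 (H_out = 5.462) and T = 348.4 (H_out = 6.272) on hF = 5.752 gives T ≈ 347.6 K, at which ψ = 0.15.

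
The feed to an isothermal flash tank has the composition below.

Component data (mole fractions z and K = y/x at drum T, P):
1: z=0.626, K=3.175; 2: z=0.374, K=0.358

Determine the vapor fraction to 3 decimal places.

Rachford–Rice: g(ψ) = Σ zᵢ(Kᵢ−1)/(1+ψ(Kᵢ−1)) = 0.
g(0) = ΣzᵢKᵢ − 1 = 1.121 and g(1) = 1 − Σzᵢ/Kᵢ = -0.242, so a root lies in (0, 1).
Binary case is linear: z₁(K₁−1)(1+ψ(K₂−1)) + z₂(K₂−1)(1+ψ(K₁−1)) = 0
⇒ ψ = [z₁(K₁−1)+z₂(K₂−1)] / [−(K₁−1)(K₂−1)] = 1.1214/1.3963 = 0.803

ψ = 0.803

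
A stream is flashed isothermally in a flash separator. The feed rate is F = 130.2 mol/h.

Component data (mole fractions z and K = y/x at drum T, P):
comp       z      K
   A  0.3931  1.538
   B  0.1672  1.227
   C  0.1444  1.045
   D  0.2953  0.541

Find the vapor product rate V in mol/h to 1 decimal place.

V = 86.6 mol/h

Newton iteration, V/F⁰ = 0.54:
  V/F = 0.5400: g = 0.02382, g' = -0.1854 → V/F = 0.6685
  V/F = 0.6685: g = -0.00073, g' = -0.1978 → V/F = 0.6648
Converged at V/F = 0.6648.
Then V = V/F·F = 0.6648·130.2 = 86.6 mol/h and L = F − V = 43.6 mol/h.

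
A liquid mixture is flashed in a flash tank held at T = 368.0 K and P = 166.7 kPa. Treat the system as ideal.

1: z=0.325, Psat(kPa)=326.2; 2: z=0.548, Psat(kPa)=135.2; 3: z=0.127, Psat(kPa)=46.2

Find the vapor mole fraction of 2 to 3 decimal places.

Raoult's law: Kᵢ = Pᵢˢᵃᵗ/P = Pᵢˢᵃᵗ/166.7.
  K_1 = 326.2/166.7 = 1.95681, K_2 = 135.2/166.7 = 0.81104, K_3 = 46.2/166.7 = 0.27714
Rachford–Rice: g(ψ) = Σ zᵢ(Kᵢ−1)/(1+ψ(Kᵢ−1)) = 0.
Feasibility: ΣzᵢKᵢ = 1.116, Σzᵢ/Kᵢ = 1.300 — both > 1, two phases present.
Newton iteration, ψ⁰ = 0.5:
  ψ = 0.500: g = -0.0478, g' = -0.323 → ψ = 0.352
  ψ = 0.352: g = -0.0014, g' = -0.308 → ψ = 0.347
Converged at ψ = 0.347.
Compositions from xᵢ = zᵢ/(1+ψ(Kᵢ−1)), yᵢ = Kᵢxᵢ:
  1: x = 0.244, y = 0.477
  2: x = 0.586, y = 0.476
  3: x = 0.170, y = 0.047

y_2 = 0.476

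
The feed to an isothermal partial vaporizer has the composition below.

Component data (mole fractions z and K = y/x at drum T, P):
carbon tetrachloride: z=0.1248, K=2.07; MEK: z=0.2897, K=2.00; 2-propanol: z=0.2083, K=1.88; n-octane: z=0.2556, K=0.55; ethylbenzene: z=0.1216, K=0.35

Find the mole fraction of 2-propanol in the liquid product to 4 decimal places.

Rachford–Rice: g(ψ) = Σ zᵢ(Kᵢ−1)/(1+ψ(Kᵢ−1)) = 0.
g(0) = ΣzᵢKᵢ − 1 = 0.4125 and g(1) = 1 − Σzᵢ/Kᵢ = -0.1281, so a root lies in (0, 1).
Newton iteration, ψ⁰ = 0.5:
  ψ = 0.5000: g = 0.14191, g' = -0.4661 → ψ = 0.8045
  ψ = 0.8045: g = -0.00631, g' = -0.5384 → ψ = 0.7927
Converged at ψ = 0.7927.
Compositions from xᵢ = zᵢ/(1+ψ(Kᵢ−1)), yᵢ = Kᵢxᵢ:
  carbon tetrachloride: x = 0.0675, y = 0.1398
  MEK: x = 0.1616, y = 0.3232
  2-propanol: x = 0.1227, y = 0.2307
  n-octane: x = 0.3973, y = 0.2185
  ethylbenzene: x = 0.2508, y = 0.0878

x_2-propanol = 0.1227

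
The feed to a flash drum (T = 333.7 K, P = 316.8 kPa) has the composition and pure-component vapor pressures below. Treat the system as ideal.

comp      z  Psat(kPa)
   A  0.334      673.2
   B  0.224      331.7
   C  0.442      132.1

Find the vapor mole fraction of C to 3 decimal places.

Raoult's law: Kᵢ = Pᵢˢᵃᵗ/P = Pᵢˢᵃᵗ/316.8.
  K_A = 673.2/316.8 = 2.12500, K_B = 331.7/316.8 = 1.04703, K_C = 132.1/316.8 = 0.41698
Material balance + equilibrium reduce to Σ zᵢ(Kᵢ−1)/(1+ψ(Kᵢ−1)) = 0.
Check two-phase: ΣzᵢKᵢ = 1.129 > 1 and Σzᵢ/Kᵢ = 1.431 > 1, so g(0) = 0.129 > 0 and g(1) = -0.431 < 0.
Newton–Raphson from ψ = 0.5:
  ψ = 0.500: g = -0.1129, g' = -0.473 → ψ = 0.261
  ψ = 0.261: g = -0.0032, g' = -0.462 → ψ = 0.254
Converged at ψ = 0.254.
Compositions from xᵢ = zᵢ/(1+ψ(Kᵢ−1)), yᵢ = Kᵢxᵢ:
  A: x = 0.260, y = 0.552
  B: x = 0.221, y = 0.232
  C: x = 0.519, y = 0.216

y_C = 0.216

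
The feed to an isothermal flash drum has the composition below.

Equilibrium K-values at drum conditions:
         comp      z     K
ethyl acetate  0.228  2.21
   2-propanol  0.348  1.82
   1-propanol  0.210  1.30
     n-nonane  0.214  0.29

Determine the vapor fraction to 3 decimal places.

ψ = 0.815

Rachford–Rice: g(ψ) = Σ zᵢ(Kᵢ−1)/(1+ψ(Kᵢ−1)) = 0.
Feasibility: ΣzᵢKᵢ = 1.472, Σzᵢ/Kᵢ = 1.194 — both > 1, two phases present.
Newton–Raphson from ψ = 0.5:
  ψ = 0.500: g = 0.1935, g' = -0.521 → ψ = 0.871
  ψ = 0.871: g = -0.0479, g' = -0.913 → ψ = 0.819
  ψ = 0.819: g = -0.0032, g' = -0.796 → ψ = 0.815
Converged at ψ = 0.815.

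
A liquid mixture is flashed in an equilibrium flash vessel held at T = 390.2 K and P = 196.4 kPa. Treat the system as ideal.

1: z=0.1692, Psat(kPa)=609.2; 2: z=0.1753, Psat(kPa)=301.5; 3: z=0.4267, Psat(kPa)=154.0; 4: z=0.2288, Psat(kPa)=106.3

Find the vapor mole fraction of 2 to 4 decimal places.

Raoult's law: Kᵢ = Pᵢˢᵃᵗ/P = Pᵢˢᵃᵗ/196.4.
  K_1 = 609.2/196.4 = 3.101833, K_2 = 301.5/196.4 = 1.535132, K_3 = 154.0/196.4 = 0.784114, K_4 = 106.3/196.4 = 0.541242
Newton iteration, V/F⁰ = 0.41:
  V/F = 0.4100: g = 0.03760, g' = -0.3464 → V/F = 0.5186
  V/F = 0.5186: g = 0.00214, g' = -0.3100 → V/F = 0.5254
  V/F = 0.5254: g = 0.00001, g' = -0.3083 → V/F = 0.5255
Converged at V/F = 0.5255.
Compositions from xᵢ = zᵢ/(1+V/F(Kᵢ−1)), yᵢ = Kᵢxᵢ:
  1: x = 0.0804, y = 0.2494
  2: x = 0.1368, y = 0.2100
  3: x = 0.4813, y = 0.3774
  4: x = 0.3015, y = 0.1632

y_2 = 0.2100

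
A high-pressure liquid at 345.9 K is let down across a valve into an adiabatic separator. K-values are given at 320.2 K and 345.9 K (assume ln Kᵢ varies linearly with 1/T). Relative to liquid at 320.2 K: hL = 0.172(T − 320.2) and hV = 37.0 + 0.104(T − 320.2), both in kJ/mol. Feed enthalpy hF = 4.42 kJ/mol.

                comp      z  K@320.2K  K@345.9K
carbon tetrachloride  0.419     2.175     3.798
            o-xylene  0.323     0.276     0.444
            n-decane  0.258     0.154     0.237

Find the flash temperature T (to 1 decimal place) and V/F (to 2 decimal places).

Adiabatic flash: solve Rachford–Rice at each trial T, then check hF = ψ·hV(T) + (1−ψ)·hL(T).
  T = 320.2 K: K = (2.175, 0.276, 0.154), RR gives ψ = 0.044, H_out = 1.623 kJ/mol
  T = 345.9 K: K = (3.798, 0.444, 0.237), RR gives ψ = 0.433, H_out = 19.673 kJ/mol
  T = 333.0 K: K = (2.902, 0.353, 0.192), RR gives ψ = 0.276, H_out = 12.176 kJ/mol
  T = 326.6 K: K = (2.519, 0.313, 0.173), RR gives ψ = 0.176, H_out = 7.535 kJ/mol
  T = 323.4 K: K = (2.343, 0.294, 0.163), RR gives ψ = 0.115, H_out = 4.789 kJ/mol
  T = 321.8 K: K = (2.258, 0.285, 0.159), RR gives ψ = 0.081, H_out = 3.267 kJ/mol
Linear interpolation between T = 321.8 (H_out = 3.267) and T = 323.4 (H_out = 4.789) on hF = 4.42 gives T ≈ 323.0 K, at which ψ = 0.11.

T = 323.0 K, V/F = 0.11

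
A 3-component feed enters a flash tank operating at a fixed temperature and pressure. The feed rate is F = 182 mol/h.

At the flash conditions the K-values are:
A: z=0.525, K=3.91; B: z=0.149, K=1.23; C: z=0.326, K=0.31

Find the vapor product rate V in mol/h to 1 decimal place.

V = 143.4 mol/h

Let β = V/F and solve Σ zᵢ(Kᵢ−1)/(1+β(Kᵢ−1)) = 0.
Check two-phase: ΣzᵢKᵢ = 2.337 > 1 and Σzᵢ/Kᵢ = 1.307 > 1, so g(0) = 1.337 > 0 and g(1) = -0.307 < 0.
Newton–Raphson from β = 0.5:
  β = 0.500: g = 0.3096, g' = -1.106 → β = 0.780
  β = 0.780: g = 0.0092, g' = -1.149 → β = 0.788
Converged at β = 0.788.
Then V = β·F = 0.7880·182 = 143.4 mol/h and L = F − V = 38.6 mol/h.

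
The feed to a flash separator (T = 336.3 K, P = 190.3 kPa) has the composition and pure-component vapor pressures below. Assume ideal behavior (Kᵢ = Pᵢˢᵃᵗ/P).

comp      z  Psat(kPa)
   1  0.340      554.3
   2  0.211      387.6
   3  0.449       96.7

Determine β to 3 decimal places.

β = 0.822

Raoult's law: Kᵢ = Pᵢˢᵃᵗ/P = Pᵢˢᵃᵗ/190.3.
  K_1 = 554.3/190.3 = 2.91277, K_2 = 387.6/190.3 = 2.03678, K_3 = 96.7/190.3 = 0.50815
Rachford–Rice: g(β) = Σ zᵢ(Kᵢ−1)/(1+β(Kᵢ−1)) = 0.
Feasibility: ΣzᵢKᵢ = 1.648, Σzᵢ/Kᵢ = 1.104 — both > 1, two phases present.
Iterate (Newton) starting at β = 0.5:
  β = 0.500: g = 0.1836, g' = -0.614 → β = 0.799
  β = 0.799: g = 0.0131, g' = -0.557 → β = 0.822
Converged at β = 0.822.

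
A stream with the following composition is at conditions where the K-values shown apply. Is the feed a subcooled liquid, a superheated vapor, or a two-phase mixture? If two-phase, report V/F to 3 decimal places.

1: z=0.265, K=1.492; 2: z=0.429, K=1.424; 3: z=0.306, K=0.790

superheated vapor

ΣzᵢKᵢ = 1.248; Σzᵢ/Kᵢ = 0.866.
Since Σzᵢ/Kᵢ < 1 the mixture is above its dew point — single vapor phase.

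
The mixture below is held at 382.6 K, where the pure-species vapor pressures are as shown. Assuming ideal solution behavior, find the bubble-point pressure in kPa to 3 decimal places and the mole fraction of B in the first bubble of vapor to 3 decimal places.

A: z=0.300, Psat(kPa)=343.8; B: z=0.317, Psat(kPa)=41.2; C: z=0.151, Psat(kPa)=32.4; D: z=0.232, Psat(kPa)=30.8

Pbub = 128.238 kPa, y_B = 0.102

At the bubble point ψ → 0, so ΣzᵢKᵢ = 1 with Kᵢ = Pᵢˢᵃᵗ/P ⇒ P = ΣzᵢPᵢˢᵃᵗ.
P = 0.300·343.8 + 0.317·41.2 + 0.151·32.4 + 0.232·30.8 = 128.238 kPa
yᵢ = zᵢPᵢˢᵃᵗ/P ⇒ y_B = 0.317·41.2/128.238 = 0.102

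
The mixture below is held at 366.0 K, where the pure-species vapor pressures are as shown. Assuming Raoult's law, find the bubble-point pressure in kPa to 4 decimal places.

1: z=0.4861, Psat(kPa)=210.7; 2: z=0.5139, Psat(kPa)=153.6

At the bubble point ψ → 0, so ΣzᵢKᵢ = 1 with Kᵢ = Pᵢˢᵃᵗ/P ⇒ P = ΣzᵢPᵢˢᵃᵗ.
P = 0.4861·210.7 + 0.5139·153.6 = 181.3563 kPa

Pbub = 181.3563 kPa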